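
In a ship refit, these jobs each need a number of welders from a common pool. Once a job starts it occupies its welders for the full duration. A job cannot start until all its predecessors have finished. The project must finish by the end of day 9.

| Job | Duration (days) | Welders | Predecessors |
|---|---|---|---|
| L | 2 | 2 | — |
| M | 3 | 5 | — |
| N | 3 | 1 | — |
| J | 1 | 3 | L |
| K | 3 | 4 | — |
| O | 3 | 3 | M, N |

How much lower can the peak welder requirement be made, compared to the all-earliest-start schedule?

7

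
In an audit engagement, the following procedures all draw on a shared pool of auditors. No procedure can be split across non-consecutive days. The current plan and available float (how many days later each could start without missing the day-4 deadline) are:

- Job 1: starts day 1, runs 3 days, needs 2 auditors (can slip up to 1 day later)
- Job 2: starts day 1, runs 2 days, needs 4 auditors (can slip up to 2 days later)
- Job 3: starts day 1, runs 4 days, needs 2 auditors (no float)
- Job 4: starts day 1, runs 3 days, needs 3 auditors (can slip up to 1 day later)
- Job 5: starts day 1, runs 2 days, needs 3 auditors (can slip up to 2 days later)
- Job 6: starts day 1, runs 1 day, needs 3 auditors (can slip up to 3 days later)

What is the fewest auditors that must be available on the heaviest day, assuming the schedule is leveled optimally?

11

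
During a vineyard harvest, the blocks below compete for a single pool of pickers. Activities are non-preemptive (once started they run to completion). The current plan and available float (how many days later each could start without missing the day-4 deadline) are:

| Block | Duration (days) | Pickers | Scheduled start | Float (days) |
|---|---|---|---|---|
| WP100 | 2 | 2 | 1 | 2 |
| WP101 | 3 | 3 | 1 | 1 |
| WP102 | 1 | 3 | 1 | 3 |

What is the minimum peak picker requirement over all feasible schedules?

Early-start (WP100@1, WP101@1, WP102@1) gives peak 8: d1:8  d2:5  d3:3  d4:0.
Shift WP102→4.
Schedule WP100@1, WP101@1, WP102@4: d1:5  d2:5  d3:3  d4:3 — peak 5.
No arrangement of the 24 feasible schedules does better.

5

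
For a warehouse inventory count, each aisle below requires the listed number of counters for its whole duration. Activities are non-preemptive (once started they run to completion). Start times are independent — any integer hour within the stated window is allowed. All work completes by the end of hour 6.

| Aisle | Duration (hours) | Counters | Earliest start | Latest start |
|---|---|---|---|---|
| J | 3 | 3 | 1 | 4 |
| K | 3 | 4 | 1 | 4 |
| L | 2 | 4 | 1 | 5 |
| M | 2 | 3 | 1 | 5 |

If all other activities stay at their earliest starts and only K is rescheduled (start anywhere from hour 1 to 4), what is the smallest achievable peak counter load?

K@1: h1:14  h2:14  h3:7  h4:0  h5:0  h6:0 → peak 14
K@2: h1:10  h2:14  h3:7  h4:4  h5:0  h6:0 → peak 14
K@3: h1:10  h2:10  h3:7  h4:4  h5:4  h6:0 → peak 10
K@4: h1:10  h2:10  h3:3  h4:4  h5:4  h6:4 → peak 10
Best is K@3, peak 10.

10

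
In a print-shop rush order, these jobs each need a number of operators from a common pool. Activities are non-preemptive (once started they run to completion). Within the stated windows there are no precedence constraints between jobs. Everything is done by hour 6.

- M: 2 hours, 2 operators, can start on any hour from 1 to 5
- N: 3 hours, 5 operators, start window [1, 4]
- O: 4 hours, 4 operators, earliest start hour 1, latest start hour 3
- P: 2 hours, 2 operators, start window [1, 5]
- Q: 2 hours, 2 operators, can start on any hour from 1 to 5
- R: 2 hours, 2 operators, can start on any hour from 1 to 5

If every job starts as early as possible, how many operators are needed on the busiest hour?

17

Early-start schedule: M@1, N@1, O@1, P@1, Q@1, R@1.
Load per hour: hour 1: 17, hour 2: 17, hour 3: 9, hour 4: 4, hour 5: 0, hour 6: 0.
Peak is 17.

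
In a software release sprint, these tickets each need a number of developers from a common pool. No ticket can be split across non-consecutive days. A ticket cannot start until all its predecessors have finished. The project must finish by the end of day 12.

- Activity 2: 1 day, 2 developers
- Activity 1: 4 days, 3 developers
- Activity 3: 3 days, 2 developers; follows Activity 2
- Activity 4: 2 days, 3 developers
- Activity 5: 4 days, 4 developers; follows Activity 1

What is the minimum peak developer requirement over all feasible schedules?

Early-start (Activity 2@1, Activity 1@1, Activity 3@2, Activity 4@1, Activity 5@5) gives peak 8: d1:8  d2:8  d3:5  d4:5  d5:4  d6:4  d7:4  d8:4  d9:0  d10:0  d11:0  d12:0.
Shift Activity 4→5, Activity 5→7.
Schedule Activity 2@1, Activity 1@1, Activity 3@2, Activity 4@5, Activity 5@7: d1:5  d2:5  d3:5  d4:5  d5:3  d6:3  d7:4  d8:4  d9:4  d10:4  d11:0  d12:0 — peak 5.

5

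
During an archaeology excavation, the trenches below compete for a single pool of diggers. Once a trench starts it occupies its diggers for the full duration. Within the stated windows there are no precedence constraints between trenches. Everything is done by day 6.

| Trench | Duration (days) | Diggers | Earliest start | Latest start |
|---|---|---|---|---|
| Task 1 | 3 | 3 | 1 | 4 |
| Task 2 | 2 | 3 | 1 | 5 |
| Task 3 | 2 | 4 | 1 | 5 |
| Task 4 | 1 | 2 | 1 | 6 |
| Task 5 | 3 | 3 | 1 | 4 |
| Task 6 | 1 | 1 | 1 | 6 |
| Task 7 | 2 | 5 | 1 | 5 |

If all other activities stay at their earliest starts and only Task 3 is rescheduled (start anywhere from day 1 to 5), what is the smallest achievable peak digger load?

17

Task 3@1: d1:21  d2:18  d3:6  d4:0  d5:0  d6:0 → peak 21
Task 3@2: d1:17  d2:18  d3:10  d4:0  d5:0  d6:0 → peak 18
Task 3@3: d1:17  d2:14  d3:10  d4:4  d5:0  d6:0 → peak 17
Task 3@4: d1:17  d2:14  d3:6  d4:4  d5:4  d6:0 → peak 17
Task 3@5: d1:17  d2:14  d3:6  d4:0  d5:4  d6:4 → peak 17
Best is Task 3@3, peak 17.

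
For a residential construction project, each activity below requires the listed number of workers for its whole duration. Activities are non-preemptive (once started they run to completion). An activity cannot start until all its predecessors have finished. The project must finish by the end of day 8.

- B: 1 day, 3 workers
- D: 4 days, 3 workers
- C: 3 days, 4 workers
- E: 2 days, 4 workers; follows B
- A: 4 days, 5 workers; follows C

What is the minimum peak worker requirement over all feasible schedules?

8

Early-start (B@1, D@1, C@1, E@2, A@4) gives peak 11: d1:10  d2:11  d3:11  d4:8  d5:5  d6:5  d7:5  d8:0.
Shift D→4.
Schedule B@1, D@4, C@1, E@2, A@4: d1:7  d2:8  d3:8  d4:8  d5:8  d6:8  d7:8  d8:0 — peak 8.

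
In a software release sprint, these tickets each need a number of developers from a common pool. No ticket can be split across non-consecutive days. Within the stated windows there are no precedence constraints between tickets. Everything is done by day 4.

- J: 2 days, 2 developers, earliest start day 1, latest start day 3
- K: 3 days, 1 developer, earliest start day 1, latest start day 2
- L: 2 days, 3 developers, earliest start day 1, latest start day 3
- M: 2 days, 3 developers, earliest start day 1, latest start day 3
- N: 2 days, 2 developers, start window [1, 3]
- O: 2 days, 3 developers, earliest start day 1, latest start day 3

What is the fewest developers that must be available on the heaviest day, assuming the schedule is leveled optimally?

Early-start (J@1, K@1, L@1, M@1, N@1, O@1) gives peak 14: d1:14  d2:14  d3:1  d4:0.
Shift M→3, O→3.
Schedule J@1, K@1, L@1, M@3, N@1, O@3: d1:8  d2:8  d3:7  d4:6 — peak 8.
Total developer-days = 29 over 4 days ⇒ peak ≥ ⌈29/4⌉ = 8, so 8 is optimal.

8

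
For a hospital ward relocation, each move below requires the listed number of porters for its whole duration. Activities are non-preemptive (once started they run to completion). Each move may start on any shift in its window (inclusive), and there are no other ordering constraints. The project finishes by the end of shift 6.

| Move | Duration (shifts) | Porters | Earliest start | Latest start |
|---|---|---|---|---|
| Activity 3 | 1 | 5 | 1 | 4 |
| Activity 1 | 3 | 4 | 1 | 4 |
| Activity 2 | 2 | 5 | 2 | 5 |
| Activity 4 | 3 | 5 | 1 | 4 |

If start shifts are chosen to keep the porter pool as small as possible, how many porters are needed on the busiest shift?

Early-start (Activity 3@1, Activity 1@1, Activity 2@2, Activity 4@1) gives peak 14: s1:14  s2:14  s3:14  s4:0  s5:0  s6:0.
Shift Activity 4→4.
Schedule Activity 3@1, Activity 1@1, Activity 2@2, Activity 4@4: s1:9  s2:9  s3:9  s4:5  s5:5  s6:5 — peak 9.

9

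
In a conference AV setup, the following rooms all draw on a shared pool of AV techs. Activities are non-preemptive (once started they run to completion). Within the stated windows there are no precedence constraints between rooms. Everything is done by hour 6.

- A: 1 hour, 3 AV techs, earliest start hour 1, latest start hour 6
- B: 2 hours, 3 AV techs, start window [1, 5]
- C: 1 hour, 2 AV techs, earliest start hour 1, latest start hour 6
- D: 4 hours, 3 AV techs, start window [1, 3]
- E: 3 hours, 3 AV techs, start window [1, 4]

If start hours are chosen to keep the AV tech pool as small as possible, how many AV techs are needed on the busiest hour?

6

Early-start (A@1, B@1, C@1, D@1, E@1) gives peak 14: h1:14  h2:9  h3:6  h4:3  h5:0  h6:0.
Shift C→2, D→3, E→3.
Schedule A@1, B@1, C@2, D@3, E@3: h1:6  h2:5  h3:6  h4:6  h5:6  h6:3 — peak 6.
Total AV tech-hours = 32 over 6 hours ⇒ peak ≥ ⌈32/6⌉ = 6, so 6 is optimal.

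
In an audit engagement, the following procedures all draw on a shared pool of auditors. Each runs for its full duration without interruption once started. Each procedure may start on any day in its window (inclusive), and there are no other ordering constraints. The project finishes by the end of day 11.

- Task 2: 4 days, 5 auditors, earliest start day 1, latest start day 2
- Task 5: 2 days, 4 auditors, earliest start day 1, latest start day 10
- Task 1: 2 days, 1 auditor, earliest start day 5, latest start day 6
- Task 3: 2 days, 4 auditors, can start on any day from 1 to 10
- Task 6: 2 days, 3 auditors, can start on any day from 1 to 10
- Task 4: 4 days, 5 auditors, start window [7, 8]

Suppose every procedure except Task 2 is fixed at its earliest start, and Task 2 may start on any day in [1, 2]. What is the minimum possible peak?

Task 2@1: d1:16  d2:16  d3:5  d4:5  d5:1  d6:1  d7:5  d8:5  d9:5  d10:5  d11:0 → peak 16
Task 2@2: d1:11  d2:16  d3:5  d4:5  d5:6  d6:1  d7:5  d8:5  d9:5  d10:5  d11:0 → peak 16
Best is Task 2@1, peak 16.

16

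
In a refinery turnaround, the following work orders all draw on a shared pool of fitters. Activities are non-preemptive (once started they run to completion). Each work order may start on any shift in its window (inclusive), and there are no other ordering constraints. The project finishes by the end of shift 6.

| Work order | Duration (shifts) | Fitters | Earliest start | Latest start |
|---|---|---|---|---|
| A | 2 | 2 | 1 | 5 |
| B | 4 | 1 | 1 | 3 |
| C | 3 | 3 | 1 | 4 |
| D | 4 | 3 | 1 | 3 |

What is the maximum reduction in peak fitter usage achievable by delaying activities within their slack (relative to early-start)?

2

Early-start peak: s1:9  s2:9  s3:7  s4:4  s5:0  s6:0 ⇒ 9.
Leveled (A@1, B@1, C@1, D@3): s1:6  s2:6  s3:7  s4:4  s5:3  s6:3 ⇒ 7.
Reduction 9 − 7 = 2.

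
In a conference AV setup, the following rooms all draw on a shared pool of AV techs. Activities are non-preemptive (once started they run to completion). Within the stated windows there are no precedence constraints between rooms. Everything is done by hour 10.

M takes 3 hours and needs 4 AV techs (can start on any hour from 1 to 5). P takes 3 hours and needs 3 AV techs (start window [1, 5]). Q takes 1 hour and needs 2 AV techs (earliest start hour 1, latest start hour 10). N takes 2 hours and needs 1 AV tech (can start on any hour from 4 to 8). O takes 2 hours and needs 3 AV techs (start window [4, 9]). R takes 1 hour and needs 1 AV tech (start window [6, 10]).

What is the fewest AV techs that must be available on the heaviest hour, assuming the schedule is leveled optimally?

4

Early-start (M@1, P@1, Q@1, N@4, O@4, R@6) gives peak 9: h1:9  h2:7  h3:7  h4:4  h5:4  h6:1  h7:0  h8:0  h9:0  h10:0.
Shift P→4, Q→7, O→8.
Schedule M@1, P@4, Q@7, N@4, O@8, R@6: h1:4  h2:4  h3:4  h4:4  h5:4  h6:4  h7:2  h8:3  h9:3  h10:0 — peak 4.
Total AV tech-hours = 32 over 10 hours ⇒ peak ≥ ⌈32/10⌉ = 4, so 4 is optimal.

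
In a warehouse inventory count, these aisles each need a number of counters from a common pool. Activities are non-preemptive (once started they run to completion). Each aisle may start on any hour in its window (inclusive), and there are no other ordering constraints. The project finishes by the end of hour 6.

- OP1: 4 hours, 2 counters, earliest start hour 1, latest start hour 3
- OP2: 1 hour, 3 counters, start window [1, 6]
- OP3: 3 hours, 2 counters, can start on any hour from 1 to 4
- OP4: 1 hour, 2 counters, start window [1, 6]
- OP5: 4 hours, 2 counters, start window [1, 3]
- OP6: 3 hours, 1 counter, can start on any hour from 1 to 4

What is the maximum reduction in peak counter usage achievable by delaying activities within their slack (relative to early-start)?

Early-start peak: h1:12  h2:7  h3:7  h4:4  h5:0  h6:0 ⇒ 12.
Leveled (OP1@1, OP2@1, OP3@4, OP4@2, OP5@3, OP6@1): h1:6  h2:5  h3:5  h4:6  h5:4  h6:4 ⇒ 6.
Reduction 12 − 6 = 6.

6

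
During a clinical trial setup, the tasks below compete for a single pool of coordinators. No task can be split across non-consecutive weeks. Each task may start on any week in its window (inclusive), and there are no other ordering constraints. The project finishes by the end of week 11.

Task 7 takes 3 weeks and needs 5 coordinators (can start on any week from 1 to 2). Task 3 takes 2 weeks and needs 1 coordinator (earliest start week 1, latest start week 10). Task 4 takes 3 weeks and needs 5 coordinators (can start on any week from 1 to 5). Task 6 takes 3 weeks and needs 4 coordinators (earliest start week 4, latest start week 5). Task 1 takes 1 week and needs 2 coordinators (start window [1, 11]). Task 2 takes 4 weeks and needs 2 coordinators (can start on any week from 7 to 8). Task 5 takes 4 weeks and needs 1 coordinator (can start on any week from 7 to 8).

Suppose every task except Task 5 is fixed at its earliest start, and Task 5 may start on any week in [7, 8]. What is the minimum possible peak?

Task 5@7: w1:13  w2:11  w3:10  w4:4  w5:4  w6:4  w7:3  w8:3  w9:3  w10:3  w11:0 → peak 13
Task 5@8: w1:13  w2:11  w3:10  w4:4  w5:4  w6:4  w7:2  w8:3  w9:3  w10:3  w11:1 → peak 13
Best is Task 5@7, peak 13.

13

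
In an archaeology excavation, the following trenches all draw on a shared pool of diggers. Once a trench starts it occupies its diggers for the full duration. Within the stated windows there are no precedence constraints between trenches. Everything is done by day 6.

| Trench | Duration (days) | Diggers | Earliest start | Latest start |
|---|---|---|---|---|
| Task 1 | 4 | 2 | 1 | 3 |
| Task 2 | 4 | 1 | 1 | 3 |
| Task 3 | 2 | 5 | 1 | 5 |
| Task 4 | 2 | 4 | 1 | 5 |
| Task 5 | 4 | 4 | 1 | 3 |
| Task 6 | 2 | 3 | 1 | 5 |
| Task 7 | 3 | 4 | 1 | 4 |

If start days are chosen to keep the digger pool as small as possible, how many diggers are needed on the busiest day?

12

Early-start (Task 1@1, Task 2@1, Task 3@1, Task 4@1, Task 5@1, Task 6@1, Task 7@1) gives peak 23: d1:23  d2:23  d3:11  d4:7  d5:0  d6:0.
Shift Task 5→3, Task 6→5, Task 7→3.
Schedule Task 1@1, Task 2@1, Task 3@1, Task 4@1, Task 5@3, Task 6@5, Task 7@3: d1:12  d2:12  d3:11  d4:11  d5:11  d6:7 — peak 12.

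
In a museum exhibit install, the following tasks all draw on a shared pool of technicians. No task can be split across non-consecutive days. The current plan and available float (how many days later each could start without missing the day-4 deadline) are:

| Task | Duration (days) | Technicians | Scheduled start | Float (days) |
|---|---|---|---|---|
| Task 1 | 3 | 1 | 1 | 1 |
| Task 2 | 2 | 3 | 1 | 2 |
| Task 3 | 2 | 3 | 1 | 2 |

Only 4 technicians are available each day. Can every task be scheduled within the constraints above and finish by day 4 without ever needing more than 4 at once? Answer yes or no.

Schedule Task 1@1, Task 2@1, Task 3@3: d1:4  d2:4  d3:4  d4:3 — peak 4 ≤ 4.

yes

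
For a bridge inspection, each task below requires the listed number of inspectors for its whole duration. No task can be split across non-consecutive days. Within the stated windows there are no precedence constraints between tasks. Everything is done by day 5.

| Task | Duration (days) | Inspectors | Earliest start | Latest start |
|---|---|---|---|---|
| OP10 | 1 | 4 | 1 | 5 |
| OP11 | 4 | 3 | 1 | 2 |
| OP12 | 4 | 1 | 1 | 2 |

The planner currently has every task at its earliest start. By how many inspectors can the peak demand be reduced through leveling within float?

4

Early-start peak: d1:8  d2:4  d3:4  d4:4  d5:0 ⇒ 8.
Leveled (OP10@1, OP11@2, OP12@2): d1:4  d2:4  d3:4  d4:4  d5:4 ⇒ 4.
Reduction 8 − 4 = 4.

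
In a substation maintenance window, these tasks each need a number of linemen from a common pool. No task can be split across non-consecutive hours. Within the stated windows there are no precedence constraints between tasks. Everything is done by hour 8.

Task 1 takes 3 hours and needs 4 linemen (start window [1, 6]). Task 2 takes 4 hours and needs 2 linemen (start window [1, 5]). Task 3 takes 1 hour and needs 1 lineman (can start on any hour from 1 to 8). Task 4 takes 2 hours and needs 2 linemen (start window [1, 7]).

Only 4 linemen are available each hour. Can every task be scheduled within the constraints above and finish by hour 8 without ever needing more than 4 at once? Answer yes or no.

Schedule Task 1@1, Task 2@4, Task 3@4, Task 4@5: h1:4  h2:4  h3:4  h4:3  h5:4  h6:4  h7:2  h8:0 — peak 4 ≤ 4.

yes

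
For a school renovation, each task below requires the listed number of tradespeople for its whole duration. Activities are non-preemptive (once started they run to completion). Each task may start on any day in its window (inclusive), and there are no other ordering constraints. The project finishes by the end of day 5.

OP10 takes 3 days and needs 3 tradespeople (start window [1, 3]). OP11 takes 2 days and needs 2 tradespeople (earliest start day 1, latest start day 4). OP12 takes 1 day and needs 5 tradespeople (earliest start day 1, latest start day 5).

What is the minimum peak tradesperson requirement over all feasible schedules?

Early-start (OP10@1, OP11@1, OP12@1) gives peak 10: d1:10  d2:5  d3:3  d4:0  d5:0.
Shift OP12→4.
Schedule OP10@1, OP11@1, OP12@4: d1:5  d2:5  d3:3  d4:5  d5:0 — peak 5.

5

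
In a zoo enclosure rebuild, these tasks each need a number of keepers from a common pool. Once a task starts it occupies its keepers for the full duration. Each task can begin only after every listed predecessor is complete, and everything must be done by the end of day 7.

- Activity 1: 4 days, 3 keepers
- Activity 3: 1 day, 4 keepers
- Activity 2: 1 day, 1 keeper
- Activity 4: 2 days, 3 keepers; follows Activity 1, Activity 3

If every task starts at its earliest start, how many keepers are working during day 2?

At early start, day 2 has: Activity 1.
Demand: 3 = 3.

3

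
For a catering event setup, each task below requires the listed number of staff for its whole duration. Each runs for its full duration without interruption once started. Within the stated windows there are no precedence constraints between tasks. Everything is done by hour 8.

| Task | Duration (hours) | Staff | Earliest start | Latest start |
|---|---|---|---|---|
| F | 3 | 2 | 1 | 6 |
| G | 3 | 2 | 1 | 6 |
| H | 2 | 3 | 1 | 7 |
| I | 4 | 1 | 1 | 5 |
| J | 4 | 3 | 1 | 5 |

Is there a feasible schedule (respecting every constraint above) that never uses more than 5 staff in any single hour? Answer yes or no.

yes

Schedule F@1, G@4, H@7, I@5, J@1: h1:5  h2:5  h3:5  h4:5  h5:3  h6:3  h7:4  h8:4 — peak 5 ≤ 5.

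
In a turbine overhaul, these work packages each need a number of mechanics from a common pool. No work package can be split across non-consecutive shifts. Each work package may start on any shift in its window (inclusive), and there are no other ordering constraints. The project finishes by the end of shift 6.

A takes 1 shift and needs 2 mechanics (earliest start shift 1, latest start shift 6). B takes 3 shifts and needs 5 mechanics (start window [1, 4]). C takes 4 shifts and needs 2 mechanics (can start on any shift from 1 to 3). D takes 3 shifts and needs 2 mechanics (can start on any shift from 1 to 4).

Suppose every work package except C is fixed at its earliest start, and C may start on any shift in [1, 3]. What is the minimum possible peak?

9

C@1: s1:11  s2:9  s3:9  s4:2  s5:0  s6:0 → peak 11
C@2: s1:9  s2:9  s3:9  s4:2  s5:2  s6:0 → peak 9
C@3: s1:9  s2:7  s3:9  s4:2  s5:2  s6:2 → peak 9
Best is C@2, peak 9.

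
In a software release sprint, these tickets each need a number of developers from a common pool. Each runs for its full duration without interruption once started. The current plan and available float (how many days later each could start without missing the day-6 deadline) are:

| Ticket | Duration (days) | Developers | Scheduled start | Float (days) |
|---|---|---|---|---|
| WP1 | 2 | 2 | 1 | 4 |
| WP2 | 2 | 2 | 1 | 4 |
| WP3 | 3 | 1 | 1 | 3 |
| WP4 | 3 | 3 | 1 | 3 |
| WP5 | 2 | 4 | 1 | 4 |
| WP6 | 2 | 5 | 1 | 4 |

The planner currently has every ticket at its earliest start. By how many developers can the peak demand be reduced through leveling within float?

Early-start peak: d1:17  d2:17  d3:4  d4:0  d5:0  d6:0 ⇒ 17.
Leveled (WP1@1, WP2@1, WP3@4, WP4@1, WP5@3, WP6@5): d1:7  d2:7  d3:7  d4:5  d5:6  d6:6 ⇒ 7.
Reduction 17 − 7 = 10.

10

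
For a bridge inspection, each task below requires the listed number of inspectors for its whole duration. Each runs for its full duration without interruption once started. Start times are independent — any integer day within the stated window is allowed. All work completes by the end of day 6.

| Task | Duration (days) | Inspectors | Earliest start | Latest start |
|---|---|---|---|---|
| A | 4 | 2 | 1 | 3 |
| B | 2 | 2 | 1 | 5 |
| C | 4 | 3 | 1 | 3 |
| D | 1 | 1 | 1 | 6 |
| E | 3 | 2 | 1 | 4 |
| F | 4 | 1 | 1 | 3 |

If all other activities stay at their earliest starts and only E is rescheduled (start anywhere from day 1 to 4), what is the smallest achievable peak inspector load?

E@1: d1:11  d2:10  d3:8  d4:6  d5:0  d6:0 → peak 11
E@2: d1:9  d2:10  d3:8  d4:8  d5:0  d6:0 → peak 10
E@3: d1:9  d2:8  d3:8  d4:8  d5:2  d6:0 → peak 9
E@4: d1:9  d2:8  d3:6  d4:8  d5:2  d6:2 → peak 9
Best is E@3, peak 9.

9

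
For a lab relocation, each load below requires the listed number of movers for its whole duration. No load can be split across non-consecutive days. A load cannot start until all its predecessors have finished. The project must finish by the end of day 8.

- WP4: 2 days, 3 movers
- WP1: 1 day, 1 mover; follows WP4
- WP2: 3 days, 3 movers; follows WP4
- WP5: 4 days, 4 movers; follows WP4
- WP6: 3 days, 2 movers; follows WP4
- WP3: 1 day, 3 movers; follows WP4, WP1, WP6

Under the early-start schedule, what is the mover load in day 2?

3

At early start, day 2 has: WP4.
Demand: 3 = 3.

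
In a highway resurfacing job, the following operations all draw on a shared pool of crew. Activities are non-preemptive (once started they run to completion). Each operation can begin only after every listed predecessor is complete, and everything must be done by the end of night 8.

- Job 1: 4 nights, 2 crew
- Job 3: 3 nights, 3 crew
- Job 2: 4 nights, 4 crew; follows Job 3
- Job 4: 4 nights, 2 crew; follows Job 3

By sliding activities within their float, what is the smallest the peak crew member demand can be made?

6

Early-start (Job 1@1, Job 3@1, Job 2@4, Job 4@4) gives peak 8: n1:5  n2:5  n3:5  n4:8  n5:6  n6:6  n7:6  n8:0.
Shift Job 4→5.
Schedule Job 1@1, Job 3@1, Job 2@4, Job 4@5: n1:5  n2:5  n3:5  n4:6  n5:6  n6:6  n7:6  n8:2 — peak 6.
Total crew member-nights = 41 over 8 nights ⇒ peak ≥ ⌈41/8⌉ = 6, so 6 is optimal.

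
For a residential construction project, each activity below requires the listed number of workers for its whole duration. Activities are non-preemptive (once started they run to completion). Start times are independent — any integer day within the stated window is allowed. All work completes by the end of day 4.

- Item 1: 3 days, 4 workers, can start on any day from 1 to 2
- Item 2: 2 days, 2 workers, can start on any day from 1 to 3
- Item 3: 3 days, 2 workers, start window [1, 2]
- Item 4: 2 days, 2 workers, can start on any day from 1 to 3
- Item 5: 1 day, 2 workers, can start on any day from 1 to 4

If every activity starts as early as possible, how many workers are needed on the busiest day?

12

Early-start schedule: Item 1@1, Item 2@1, Item 3@1, Item 4@1, Item 5@1.
Load per day: day 1: 12, day 2: 10, day 3: 6, day 4: 0.
Peak is 12.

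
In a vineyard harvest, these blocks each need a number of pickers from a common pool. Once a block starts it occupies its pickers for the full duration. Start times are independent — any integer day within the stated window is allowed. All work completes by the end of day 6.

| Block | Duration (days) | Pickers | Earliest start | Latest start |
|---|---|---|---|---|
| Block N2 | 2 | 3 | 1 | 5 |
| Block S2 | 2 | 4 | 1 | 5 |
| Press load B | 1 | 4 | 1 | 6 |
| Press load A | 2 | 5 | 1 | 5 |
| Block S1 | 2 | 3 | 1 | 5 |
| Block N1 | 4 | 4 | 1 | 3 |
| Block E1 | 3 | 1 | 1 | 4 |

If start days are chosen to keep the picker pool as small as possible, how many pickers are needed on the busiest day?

10

Early-start (Block N2@1, Block S2@1, Press load B@1, Press load A@1, Block S1@1, Block N1@1, Block E1@1) gives peak 24: d1:24  d2:20  d3:5  d4:4  d5:0  d6:0.
Shift Press load B→3, Press load A→4, Block N1→3, Block E1→3.
Schedule Block N2@1, Block S2@1, Press load B@3, Press load A@4, Block S1@1, Block N1@3, Block E1@3: d1:10  d2:10  d3:9  d4:10  d5:10  d6:4 — peak 10.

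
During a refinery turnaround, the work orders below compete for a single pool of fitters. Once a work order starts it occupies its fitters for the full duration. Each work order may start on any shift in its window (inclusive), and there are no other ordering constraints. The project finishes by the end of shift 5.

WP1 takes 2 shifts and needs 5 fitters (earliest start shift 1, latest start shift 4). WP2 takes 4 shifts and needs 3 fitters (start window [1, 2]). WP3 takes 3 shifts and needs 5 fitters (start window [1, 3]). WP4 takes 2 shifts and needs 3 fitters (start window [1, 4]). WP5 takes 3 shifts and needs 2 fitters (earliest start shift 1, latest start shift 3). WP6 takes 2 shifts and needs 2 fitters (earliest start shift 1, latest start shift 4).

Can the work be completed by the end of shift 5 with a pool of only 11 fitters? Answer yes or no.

The minimum achievable peak is 12; 11 < 12, so no feasible schedule stays within the cap.

no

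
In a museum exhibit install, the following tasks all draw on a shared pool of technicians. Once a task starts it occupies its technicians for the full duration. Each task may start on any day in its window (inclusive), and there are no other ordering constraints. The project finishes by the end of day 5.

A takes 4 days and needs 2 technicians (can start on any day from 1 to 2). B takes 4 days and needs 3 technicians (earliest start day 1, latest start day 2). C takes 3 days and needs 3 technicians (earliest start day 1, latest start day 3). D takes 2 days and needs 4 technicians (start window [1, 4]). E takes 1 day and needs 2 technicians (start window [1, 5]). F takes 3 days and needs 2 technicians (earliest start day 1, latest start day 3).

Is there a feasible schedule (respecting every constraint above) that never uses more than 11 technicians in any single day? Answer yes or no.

Schedule A@1, B@1, C@1, D@4, E@5, F@1: d1:10  d2:10  d3:10  d4:9  d5:6 — peak 10 ≤ 11.

yes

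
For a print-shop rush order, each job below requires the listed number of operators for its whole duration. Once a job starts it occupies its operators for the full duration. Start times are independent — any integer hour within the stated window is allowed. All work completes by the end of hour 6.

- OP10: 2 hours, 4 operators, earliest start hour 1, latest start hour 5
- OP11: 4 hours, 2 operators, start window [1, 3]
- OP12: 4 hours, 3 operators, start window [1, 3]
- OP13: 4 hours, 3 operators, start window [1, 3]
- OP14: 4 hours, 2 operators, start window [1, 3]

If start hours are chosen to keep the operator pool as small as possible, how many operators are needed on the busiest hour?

10

Early-start (OP10@1, OP11@1, OP12@1, OP13@1, OP14@1) gives peak 14: h1:14  h2:14  h3:10  h4:10  h5:0  h6:0.
Shift OP13→3, OP14→3.
Schedule OP10@1, OP11@1, OP12@1, OP13@3, OP14@3: h1:9  h2:9  h3:10  h4:10  h5:5  h6:5 — peak 10.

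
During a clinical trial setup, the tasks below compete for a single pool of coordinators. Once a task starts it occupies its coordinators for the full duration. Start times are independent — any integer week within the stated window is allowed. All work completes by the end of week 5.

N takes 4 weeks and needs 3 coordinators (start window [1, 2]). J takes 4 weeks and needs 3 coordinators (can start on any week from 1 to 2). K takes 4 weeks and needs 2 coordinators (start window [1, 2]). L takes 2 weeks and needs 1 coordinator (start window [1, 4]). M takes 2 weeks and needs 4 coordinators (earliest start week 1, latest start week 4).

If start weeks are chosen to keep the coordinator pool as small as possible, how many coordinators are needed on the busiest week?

Early-start (N@1, J@1, K@1, L@1, M@1) gives peak 13: w1:13  w2:13  w3:8  w4:8  w5:0.
Shift M→3.
Schedule N@1, J@1, K@1, L@1, M@3: w1:9  w2:9  w3:12  w4:12  w5:0 — peak 12.

12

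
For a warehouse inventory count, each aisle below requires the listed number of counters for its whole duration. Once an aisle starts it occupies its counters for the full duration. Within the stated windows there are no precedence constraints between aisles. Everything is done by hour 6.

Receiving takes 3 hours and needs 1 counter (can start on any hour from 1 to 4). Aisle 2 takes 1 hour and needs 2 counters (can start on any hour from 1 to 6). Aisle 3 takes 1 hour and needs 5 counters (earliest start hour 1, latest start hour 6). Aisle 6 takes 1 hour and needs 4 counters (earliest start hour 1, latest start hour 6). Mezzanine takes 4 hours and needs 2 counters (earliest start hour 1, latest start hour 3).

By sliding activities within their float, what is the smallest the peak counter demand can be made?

Early-start (Receiving@1, Aisle 2@1, Aisle 3@1, Aisle 6@1, Mezzanine@1) gives peak 14: h1:14  h2:3  h3:3  h4:2  h5:0  h6:0.
Shift Aisle 3→5, Aisle 6→6.
Schedule Receiving@1, Aisle 2@1, Aisle 3@5, Aisle 6@6, Mezzanine@1: h1:5  h2:3  h3:3  h4:2  h5:5  h6:4 — peak 5.

5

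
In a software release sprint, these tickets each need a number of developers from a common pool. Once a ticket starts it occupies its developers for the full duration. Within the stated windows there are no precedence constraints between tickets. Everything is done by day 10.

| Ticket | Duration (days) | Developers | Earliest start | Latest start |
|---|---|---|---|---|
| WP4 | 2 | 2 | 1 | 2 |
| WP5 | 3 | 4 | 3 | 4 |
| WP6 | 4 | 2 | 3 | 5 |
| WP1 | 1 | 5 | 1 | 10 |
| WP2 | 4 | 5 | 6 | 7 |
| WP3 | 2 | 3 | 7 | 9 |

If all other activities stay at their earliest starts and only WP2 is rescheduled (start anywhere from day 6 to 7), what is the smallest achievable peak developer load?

WP2@6: d1:7  d2:2  d3:6  d4:6  d5:6  d6:7  d7:8  d8:8  d9:5  d10:0 → peak 8
WP2@7: d1:7  d2:2  d3:6  d4:6  d5:6  d6:2  d7:8  d8:8  d9:5  d10:5 → peak 8
Best is WP2@6, peak 8.

8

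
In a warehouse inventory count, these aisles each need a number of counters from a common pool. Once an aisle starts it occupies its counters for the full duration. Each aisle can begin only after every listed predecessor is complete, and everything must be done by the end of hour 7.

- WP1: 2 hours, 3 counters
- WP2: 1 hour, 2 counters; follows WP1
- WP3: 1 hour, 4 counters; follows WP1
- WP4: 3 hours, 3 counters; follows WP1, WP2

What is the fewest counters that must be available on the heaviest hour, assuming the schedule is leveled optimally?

4

Early-start (WP1@1, WP2@3, WP3@3, WP4@4) gives peak 6: h1:3  h2:3  h3:6  h4:3  h5:3  h6:3  h7:0.
Shift WP3→4, WP4→5.
Schedule WP1@1, WP2@3, WP3@4, WP4@5: h1:3  h2:3  h3:2  h4:4  h5:3  h6:3  h7:3 — peak 4.
No arrangement of the 19 feasible schedules does better.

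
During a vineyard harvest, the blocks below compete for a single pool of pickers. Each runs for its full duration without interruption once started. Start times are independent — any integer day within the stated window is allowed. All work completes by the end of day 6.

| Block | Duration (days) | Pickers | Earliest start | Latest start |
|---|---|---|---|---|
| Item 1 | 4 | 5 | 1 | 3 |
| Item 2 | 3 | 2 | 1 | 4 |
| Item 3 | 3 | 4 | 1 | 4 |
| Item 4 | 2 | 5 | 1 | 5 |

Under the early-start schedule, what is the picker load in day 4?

5

At early start, day 4 has: Item 1.
Demand: 5 = 5.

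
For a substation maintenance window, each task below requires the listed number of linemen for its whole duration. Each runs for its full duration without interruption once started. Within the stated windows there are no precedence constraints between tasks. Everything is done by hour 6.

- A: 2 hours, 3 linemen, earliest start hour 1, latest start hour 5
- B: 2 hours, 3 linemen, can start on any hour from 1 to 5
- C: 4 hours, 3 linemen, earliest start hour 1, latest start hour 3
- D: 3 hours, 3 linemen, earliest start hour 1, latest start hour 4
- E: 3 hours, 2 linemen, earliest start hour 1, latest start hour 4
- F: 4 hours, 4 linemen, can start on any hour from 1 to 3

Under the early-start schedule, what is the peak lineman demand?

18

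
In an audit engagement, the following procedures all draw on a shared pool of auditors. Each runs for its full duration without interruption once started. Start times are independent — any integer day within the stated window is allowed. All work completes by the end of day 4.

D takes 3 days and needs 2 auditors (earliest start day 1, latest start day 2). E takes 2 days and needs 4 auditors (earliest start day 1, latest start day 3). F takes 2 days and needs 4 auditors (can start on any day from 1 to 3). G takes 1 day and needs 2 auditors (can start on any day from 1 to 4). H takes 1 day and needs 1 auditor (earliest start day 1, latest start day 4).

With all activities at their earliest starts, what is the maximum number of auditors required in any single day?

13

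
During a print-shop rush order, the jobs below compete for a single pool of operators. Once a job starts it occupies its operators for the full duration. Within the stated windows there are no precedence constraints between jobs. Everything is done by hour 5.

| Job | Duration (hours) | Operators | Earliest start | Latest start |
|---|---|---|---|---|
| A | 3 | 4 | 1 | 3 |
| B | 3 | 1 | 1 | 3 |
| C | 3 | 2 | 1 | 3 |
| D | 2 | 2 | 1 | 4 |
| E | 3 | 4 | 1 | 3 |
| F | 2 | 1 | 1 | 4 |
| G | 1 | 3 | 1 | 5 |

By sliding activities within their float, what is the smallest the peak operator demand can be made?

Early-start (A@1, B@1, C@1, D@1, E@1, F@1, G@1) gives peak 17: h1:17  h2:14  h3:11  h4:0  h5:0.
Shift E→3, G→4.
Schedule A@1, B@1, C@1, D@1, E@3, F@1, G@4: h1:10  h2:10  h3:11  h4:7  h5:4 — peak 11.

11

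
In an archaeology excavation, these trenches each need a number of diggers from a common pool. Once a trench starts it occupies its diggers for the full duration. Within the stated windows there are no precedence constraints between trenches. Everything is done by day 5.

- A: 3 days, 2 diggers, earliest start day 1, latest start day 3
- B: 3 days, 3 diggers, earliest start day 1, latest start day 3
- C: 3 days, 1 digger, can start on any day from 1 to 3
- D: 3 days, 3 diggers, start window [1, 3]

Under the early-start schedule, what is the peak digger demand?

Early-start schedule: A@1, B@1, C@1, D@1.
Load per day: day 1: 9, day 2: 9, day 3: 9, day 4: 0, day 5: 0.
Peak is 9.

9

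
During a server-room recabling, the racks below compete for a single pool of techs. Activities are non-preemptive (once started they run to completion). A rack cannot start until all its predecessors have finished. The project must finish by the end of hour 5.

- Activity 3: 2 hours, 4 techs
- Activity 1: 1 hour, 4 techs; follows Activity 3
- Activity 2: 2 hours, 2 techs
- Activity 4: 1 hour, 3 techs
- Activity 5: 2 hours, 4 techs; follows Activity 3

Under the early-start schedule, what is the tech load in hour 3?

8

At early start, hour 3 has: Activity 1, Activity 5.
Demand: 4 + 4 = 8.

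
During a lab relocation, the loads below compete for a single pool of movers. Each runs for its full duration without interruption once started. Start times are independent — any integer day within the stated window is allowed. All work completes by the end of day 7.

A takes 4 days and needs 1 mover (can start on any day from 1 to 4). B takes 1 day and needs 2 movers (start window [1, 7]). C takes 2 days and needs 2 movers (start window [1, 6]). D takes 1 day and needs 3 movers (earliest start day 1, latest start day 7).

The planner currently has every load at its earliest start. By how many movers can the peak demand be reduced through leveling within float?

Early-start peak: d1:8  d2:3  d3:1  d4:1  d5:0  d6:0  d7:0 ⇒ 8.
Leveled (A@1, B@1, C@2, D@5): d1:3  d2:3  d3:3  d4:1  d5:3  d6:0  d7:0 ⇒ 3.
Reduction 8 − 3 = 5.

5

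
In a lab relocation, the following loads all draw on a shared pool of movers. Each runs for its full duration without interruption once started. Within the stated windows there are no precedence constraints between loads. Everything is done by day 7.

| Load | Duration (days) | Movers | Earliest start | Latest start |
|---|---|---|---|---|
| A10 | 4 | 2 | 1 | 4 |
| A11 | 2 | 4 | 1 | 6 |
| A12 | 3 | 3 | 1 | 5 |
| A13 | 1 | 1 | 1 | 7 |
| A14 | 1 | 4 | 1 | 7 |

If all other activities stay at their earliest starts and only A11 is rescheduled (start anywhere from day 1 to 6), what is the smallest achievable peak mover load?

A11@1: d1:14  d2:9  d3:5  d4:2  d5:0  d6:0  d7:0 → peak 14
A11@2: d1:10  d2:9  d3:9  d4:2  d5:0  d6:0  d7:0 → peak 10
A11@3: d1:10  d2:5  d3:9  d4:6  d5:0  d6:0  d7:0 → peak 10
A11@4: d1:10  d2:5  d3:5  d4:6  d5:4  d6:0  d7:0 → peak 10
A11@5: d1:10  d2:5  d3:5  d4:2  d5:4  d6:4  d7:0 → peak 10
A11@6: d1:10  d2:5  d3:5  d4:2  d5:0  d6:4  d7:4 → peak 10
Best is A11@2, peak 10.

10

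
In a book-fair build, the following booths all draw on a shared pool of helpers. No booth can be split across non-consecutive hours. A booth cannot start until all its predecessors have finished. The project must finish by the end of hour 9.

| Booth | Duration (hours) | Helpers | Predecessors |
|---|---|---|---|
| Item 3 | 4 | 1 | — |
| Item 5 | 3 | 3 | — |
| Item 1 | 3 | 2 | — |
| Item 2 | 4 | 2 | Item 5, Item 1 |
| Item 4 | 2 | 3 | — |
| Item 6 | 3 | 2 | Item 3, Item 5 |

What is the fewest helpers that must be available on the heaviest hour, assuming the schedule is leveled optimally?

6

Early-start (Item 3@1, Item 5@1, Item 1@1, Item 2@4, Item 4@1, Item 6@5) gives peak 9: h1:9  h2:9  h3:6  h4:3  h5:4  h6:4  h7:4  h8:0  h9:0.
Shift Item 4→4, Item 6→6.
Schedule Item 3@1, Item 5@1, Item 1@1, Item 2@4, Item 4@4, Item 6@6: h1:6  h2:6  h3:6  h4:6  h5:5  h6:4  h7:4  h8:2  h9:0 — peak 6.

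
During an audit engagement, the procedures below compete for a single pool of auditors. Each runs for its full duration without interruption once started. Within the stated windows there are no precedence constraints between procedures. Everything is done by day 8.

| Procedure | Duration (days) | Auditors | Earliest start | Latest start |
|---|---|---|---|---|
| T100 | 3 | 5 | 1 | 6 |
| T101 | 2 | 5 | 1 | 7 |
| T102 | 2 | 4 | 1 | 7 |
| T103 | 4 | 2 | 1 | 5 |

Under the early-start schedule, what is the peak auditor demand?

16

Early-start schedule: T100@1, T101@1, T102@1, T103@1.
Load per day: day 1: 16, day 2: 16, day 3: 7, day 4: 2, day 5: 0, day 6: 0, day 7: 0, day 8: 0.
Peak is 16.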